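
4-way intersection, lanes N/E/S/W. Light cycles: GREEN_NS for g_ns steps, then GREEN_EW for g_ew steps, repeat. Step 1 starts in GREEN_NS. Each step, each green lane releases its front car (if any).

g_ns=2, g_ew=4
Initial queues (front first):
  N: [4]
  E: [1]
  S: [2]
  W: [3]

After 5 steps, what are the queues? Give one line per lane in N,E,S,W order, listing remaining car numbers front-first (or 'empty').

Step 1 [NS]: N:car4-GO,E:wait,S:car2-GO,W:wait | queues: N=0 E=1 S=0 W=1
Step 2 [NS]: N:empty,E:wait,S:empty,W:wait | queues: N=0 E=1 S=0 W=1
Step 3 [EW]: N:wait,E:car1-GO,S:wait,W:car3-GO | queues: N=0 E=0 S=0 W=0

N: empty
E: empty
S: empty
W: empty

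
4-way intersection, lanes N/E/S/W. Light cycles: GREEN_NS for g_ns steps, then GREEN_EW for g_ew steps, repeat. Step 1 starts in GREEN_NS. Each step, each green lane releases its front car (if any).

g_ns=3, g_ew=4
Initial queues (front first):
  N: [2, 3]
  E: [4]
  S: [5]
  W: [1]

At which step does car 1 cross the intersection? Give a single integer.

Step 1 [NS]: N:car2-GO,E:wait,S:car5-GO,W:wait | queues: N=1 E=1 S=0 W=1
Step 2 [NS]: N:car3-GO,E:wait,S:empty,W:wait | queues: N=0 E=1 S=0 W=1
Step 3 [NS]: N:empty,E:wait,S:empty,W:wait | queues: N=0 E=1 S=0 W=1
Step 4 [EW]: N:wait,E:car4-GO,S:wait,W:car1-GO | queues: N=0 E=0 S=0 W=0
Car 1 crosses at step 4

4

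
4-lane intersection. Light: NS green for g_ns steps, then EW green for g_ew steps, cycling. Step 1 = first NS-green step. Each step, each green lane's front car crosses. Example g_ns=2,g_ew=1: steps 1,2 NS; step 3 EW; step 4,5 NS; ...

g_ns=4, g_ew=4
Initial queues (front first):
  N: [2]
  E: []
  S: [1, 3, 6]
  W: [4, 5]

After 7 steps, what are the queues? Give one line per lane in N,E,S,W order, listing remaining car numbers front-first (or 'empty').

Step 1 [NS]: N:car2-GO,E:wait,S:car1-GO,W:wait | queues: N=0 E=0 S=2 W=2
Step 2 [NS]: N:empty,E:wait,S:car3-GO,W:wait | queues: N=0 E=0 S=1 W=2
Step 3 [NS]: N:empty,E:wait,S:car6-GO,W:wait | queues: N=0 E=0 S=0 W=2
Step 4 [NS]: N:empty,E:wait,S:empty,W:wait | queues: N=0 E=0 S=0 W=2
Step 5 [EW]: N:wait,E:empty,S:wait,W:car4-GO | queues: N=0 E=0 S=0 W=1
Step 6 [EW]: N:wait,E:empty,S:wait,W:car5-GO | queues: N=0 E=0 S=0 W=0

N: empty
E: empty
S: empty
W: empty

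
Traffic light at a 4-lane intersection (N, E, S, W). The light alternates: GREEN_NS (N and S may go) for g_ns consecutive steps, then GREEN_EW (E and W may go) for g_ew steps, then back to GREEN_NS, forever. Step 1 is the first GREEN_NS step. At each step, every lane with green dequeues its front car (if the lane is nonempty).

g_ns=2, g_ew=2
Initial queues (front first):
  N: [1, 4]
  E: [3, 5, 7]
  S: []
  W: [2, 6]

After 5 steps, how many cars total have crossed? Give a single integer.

Answer: 6

Derivation:
Step 1 [NS]: N:car1-GO,E:wait,S:empty,W:wait | queues: N=1 E=3 S=0 W=2
Step 2 [NS]: N:car4-GO,E:wait,S:empty,W:wait | queues: N=0 E=3 S=0 W=2
Step 3 [EW]: N:wait,E:car3-GO,S:wait,W:car2-GO | queues: N=0 E=2 S=0 W=1
Step 4 [EW]: N:wait,E:car5-GO,S:wait,W:car6-GO | queues: N=0 E=1 S=0 W=0
Step 5 [NS]: N:empty,E:wait,S:empty,W:wait | queues: N=0 E=1 S=0 W=0
Cars crossed by step 5: 6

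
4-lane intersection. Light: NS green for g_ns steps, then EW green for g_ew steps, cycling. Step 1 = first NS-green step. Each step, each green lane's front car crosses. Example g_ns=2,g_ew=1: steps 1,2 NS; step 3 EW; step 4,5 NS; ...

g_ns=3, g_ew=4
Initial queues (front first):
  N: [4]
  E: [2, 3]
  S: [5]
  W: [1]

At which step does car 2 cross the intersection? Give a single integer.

Step 1 [NS]: N:car4-GO,E:wait,S:car5-GO,W:wait | queues: N=0 E=2 S=0 W=1
Step 2 [NS]: N:empty,E:wait,S:empty,W:wait | queues: N=0 E=2 S=0 W=1
Step 3 [NS]: N:empty,E:wait,S:empty,W:wait | queues: N=0 E=2 S=0 W=1
Step 4 [EW]: N:wait,E:car2-GO,S:wait,W:car1-GO | queues: N=0 E=1 S=0 W=0
Step 5 [EW]: N:wait,E:car3-GO,S:wait,W:empty | queues: N=0 E=0 S=0 W=0
Car 2 crosses at step 4

4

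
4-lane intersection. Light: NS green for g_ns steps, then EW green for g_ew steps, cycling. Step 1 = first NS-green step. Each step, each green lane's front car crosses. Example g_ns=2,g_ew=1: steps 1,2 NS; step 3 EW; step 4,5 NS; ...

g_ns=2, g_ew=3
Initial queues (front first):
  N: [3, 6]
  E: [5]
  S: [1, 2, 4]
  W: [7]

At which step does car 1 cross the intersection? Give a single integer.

Step 1 [NS]: N:car3-GO,E:wait,S:car1-GO,W:wait | queues: N=1 E=1 S=2 W=1
Step 2 [NS]: N:car6-GO,E:wait,S:car2-GO,W:wait | queues: N=0 E=1 S=1 W=1
Step 3 [EW]: N:wait,E:car5-GO,S:wait,W:car7-GO | queues: N=0 E=0 S=1 W=0
Step 4 [EW]: N:wait,E:empty,S:wait,W:empty | queues: N=0 E=0 S=1 W=0
Step 5 [EW]: N:wait,E:empty,S:wait,W:empty | queues: N=0 E=0 S=1 W=0
Step 6 [NS]: N:empty,E:wait,S:car4-GO,W:wait | queues: N=0 E=0 S=0 W=0
Car 1 crosses at step 1

1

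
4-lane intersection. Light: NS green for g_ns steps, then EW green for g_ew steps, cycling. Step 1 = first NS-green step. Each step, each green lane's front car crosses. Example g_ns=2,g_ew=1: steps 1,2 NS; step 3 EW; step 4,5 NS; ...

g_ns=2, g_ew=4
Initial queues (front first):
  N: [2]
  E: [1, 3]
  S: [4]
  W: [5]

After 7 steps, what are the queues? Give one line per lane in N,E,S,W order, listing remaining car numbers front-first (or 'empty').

Step 1 [NS]: N:car2-GO,E:wait,S:car4-GO,W:wait | queues: N=0 E=2 S=0 W=1
Step 2 [NS]: N:empty,E:wait,S:empty,W:wait | queues: N=0 E=2 S=0 W=1
Step 3 [EW]: N:wait,E:car1-GO,S:wait,W:car5-GO | queues: N=0 E=1 S=0 W=0
Step 4 [EW]: N:wait,E:car3-GO,S:wait,W:empty | queues: N=0 E=0 S=0 W=0

N: empty
E: empty
S: empty
W: empty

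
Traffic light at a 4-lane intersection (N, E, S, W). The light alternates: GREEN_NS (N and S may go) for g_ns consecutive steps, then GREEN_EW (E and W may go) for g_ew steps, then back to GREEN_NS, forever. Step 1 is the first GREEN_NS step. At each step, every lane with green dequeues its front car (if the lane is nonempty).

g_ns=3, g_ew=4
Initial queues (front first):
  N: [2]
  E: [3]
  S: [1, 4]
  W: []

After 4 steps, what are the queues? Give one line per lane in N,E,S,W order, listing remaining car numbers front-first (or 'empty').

Step 1 [NS]: N:car2-GO,E:wait,S:car1-GO,W:wait | queues: N=0 E=1 S=1 W=0
Step 2 [NS]: N:empty,E:wait,S:car4-GO,W:wait | queues: N=0 E=1 S=0 W=0
Step 3 [NS]: N:empty,E:wait,S:empty,W:wait | queues: N=0 E=1 S=0 W=0
Step 4 [EW]: N:wait,E:car3-GO,S:wait,W:empty | queues: N=0 E=0 S=0 W=0

N: empty
E: empty
S: empty
W: empty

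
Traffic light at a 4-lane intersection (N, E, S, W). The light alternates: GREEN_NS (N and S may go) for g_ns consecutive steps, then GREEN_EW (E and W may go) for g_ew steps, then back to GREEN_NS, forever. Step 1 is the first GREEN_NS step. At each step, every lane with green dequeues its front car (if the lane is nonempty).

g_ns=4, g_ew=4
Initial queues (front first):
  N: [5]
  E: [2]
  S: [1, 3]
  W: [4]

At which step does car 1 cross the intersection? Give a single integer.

Step 1 [NS]: N:car5-GO,E:wait,S:car1-GO,W:wait | queues: N=0 E=1 S=1 W=1
Step 2 [NS]: N:empty,E:wait,S:car3-GO,W:wait | queues: N=0 E=1 S=0 W=1
Step 3 [NS]: N:empty,E:wait,S:empty,W:wait | queues: N=0 E=1 S=0 W=1
Step 4 [NS]: N:empty,E:wait,S:empty,W:wait | queues: N=0 E=1 S=0 W=1
Step 5 [EW]: N:wait,E:car2-GO,S:wait,W:car4-GO | queues: N=0 E=0 S=0 W=0
Car 1 crosses at step 1

1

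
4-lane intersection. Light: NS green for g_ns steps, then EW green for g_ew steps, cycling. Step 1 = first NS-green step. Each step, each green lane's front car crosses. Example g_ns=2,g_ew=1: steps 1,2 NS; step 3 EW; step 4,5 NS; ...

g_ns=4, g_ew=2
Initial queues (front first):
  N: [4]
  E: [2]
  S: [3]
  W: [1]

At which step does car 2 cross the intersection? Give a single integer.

Step 1 [NS]: N:car4-GO,E:wait,S:car3-GO,W:wait | queues: N=0 E=1 S=0 W=1
Step 2 [NS]: N:empty,E:wait,S:empty,W:wait | queues: N=0 E=1 S=0 W=1
Step 3 [NS]: N:empty,E:wait,S:empty,W:wait | queues: N=0 E=1 S=0 W=1
Step 4 [NS]: N:empty,E:wait,S:empty,W:wait | queues: N=0 E=1 S=0 W=1
Step 5 [EW]: N:wait,E:car2-GO,S:wait,W:car1-GO | queues: N=0 E=0 S=0 W=0
Car 2 crosses at step 5

5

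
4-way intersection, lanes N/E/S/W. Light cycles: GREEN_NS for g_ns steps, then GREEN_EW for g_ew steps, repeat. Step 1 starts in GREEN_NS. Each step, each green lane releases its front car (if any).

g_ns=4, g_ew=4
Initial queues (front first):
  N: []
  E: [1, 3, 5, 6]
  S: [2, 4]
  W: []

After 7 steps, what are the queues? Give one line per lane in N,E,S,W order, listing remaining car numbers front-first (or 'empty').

Step 1 [NS]: N:empty,E:wait,S:car2-GO,W:wait | queues: N=0 E=4 S=1 W=0
Step 2 [NS]: N:empty,E:wait,S:car4-GO,W:wait | queues: N=0 E=4 S=0 W=0
Step 3 [NS]: N:empty,E:wait,S:empty,W:wait | queues: N=0 E=4 S=0 W=0
Step 4 [NS]: N:empty,E:wait,S:empty,W:wait | queues: N=0 E=4 S=0 W=0
Step 5 [EW]: N:wait,E:car1-GO,S:wait,W:empty | queues: N=0 E=3 S=0 W=0
Step 6 [EW]: N:wait,E:car3-GO,S:wait,W:empty | queues: N=0 E=2 S=0 W=0
Step 7 [EW]: N:wait,E:car5-GO,S:wait,W:empty | queues: N=0 E=1 S=0 W=0

N: empty
E: 6
S: empty
W: empty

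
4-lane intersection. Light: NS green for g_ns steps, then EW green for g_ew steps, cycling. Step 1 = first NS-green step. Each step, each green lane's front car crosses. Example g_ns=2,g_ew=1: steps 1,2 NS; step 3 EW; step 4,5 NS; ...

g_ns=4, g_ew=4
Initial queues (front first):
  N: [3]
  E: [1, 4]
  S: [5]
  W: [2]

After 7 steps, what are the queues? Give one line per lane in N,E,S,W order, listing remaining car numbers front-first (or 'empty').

Step 1 [NS]: N:car3-GO,E:wait,S:car5-GO,W:wait | queues: N=0 E=2 S=0 W=1
Step 2 [NS]: N:empty,E:wait,S:empty,W:wait | queues: N=0 E=2 S=0 W=1
Step 3 [NS]: N:empty,E:wait,S:empty,W:wait | queues: N=0 E=2 S=0 W=1
Step 4 [NS]: N:empty,E:wait,S:empty,W:wait | queues: N=0 E=2 S=0 W=1
Step 5 [EW]: N:wait,E:car1-GO,S:wait,W:car2-GO | queues: N=0 E=1 S=0 W=0
Step 6 [EW]: N:wait,E:car4-GO,S:wait,W:empty | queues: N=0 E=0 S=0 W=0

N: empty
E: empty
S: empty
W: empty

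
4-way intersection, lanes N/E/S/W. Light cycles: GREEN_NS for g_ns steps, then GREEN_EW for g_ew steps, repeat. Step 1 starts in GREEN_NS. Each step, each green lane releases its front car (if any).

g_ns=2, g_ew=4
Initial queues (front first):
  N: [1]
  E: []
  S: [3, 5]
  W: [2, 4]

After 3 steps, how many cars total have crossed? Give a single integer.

Answer: 4

Derivation:
Step 1 [NS]: N:car1-GO,E:wait,S:car3-GO,W:wait | queues: N=0 E=0 S=1 W=2
Step 2 [NS]: N:empty,E:wait,S:car5-GO,W:wait | queues: N=0 E=0 S=0 W=2
Step 3 [EW]: N:wait,E:empty,S:wait,W:car2-GO | queues: N=0 E=0 S=0 W=1
Cars crossed by step 3: 4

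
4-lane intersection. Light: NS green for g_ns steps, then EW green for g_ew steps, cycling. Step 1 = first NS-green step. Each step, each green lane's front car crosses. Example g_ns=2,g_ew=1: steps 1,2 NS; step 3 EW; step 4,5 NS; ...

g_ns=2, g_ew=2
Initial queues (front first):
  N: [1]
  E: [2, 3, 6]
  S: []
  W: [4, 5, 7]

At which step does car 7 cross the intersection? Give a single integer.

Step 1 [NS]: N:car1-GO,E:wait,S:empty,W:wait | queues: N=0 E=3 S=0 W=3
Step 2 [NS]: N:empty,E:wait,S:empty,W:wait | queues: N=0 E=3 S=0 W=3
Step 3 [EW]: N:wait,E:car2-GO,S:wait,W:car4-GO | queues: N=0 E=2 S=0 W=2
Step 4 [EW]: N:wait,E:car3-GO,S:wait,W:car5-GO | queues: N=0 E=1 S=0 W=1
Step 5 [NS]: N:empty,E:wait,S:empty,W:wait | queues: N=0 E=1 S=0 W=1
Step 6 [NS]: N:empty,E:wait,S:empty,W:wait | queues: N=0 E=1 S=0 W=1
Step 7 [EW]: N:wait,E:car6-GO,S:wait,W:car7-GO | queues: N=0 E=0 S=0 W=0
Car 7 crosses at step 7

7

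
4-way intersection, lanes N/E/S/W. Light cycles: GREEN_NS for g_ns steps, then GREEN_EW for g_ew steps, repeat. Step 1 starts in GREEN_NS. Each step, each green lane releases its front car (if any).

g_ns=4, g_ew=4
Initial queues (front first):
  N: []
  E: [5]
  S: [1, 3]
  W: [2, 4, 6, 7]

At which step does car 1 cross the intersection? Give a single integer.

Step 1 [NS]: N:empty,E:wait,S:car1-GO,W:wait | queues: N=0 E=1 S=1 W=4
Step 2 [NS]: N:empty,E:wait,S:car3-GO,W:wait | queues: N=0 E=1 S=0 W=4
Step 3 [NS]: N:empty,E:wait,S:empty,W:wait | queues: N=0 E=1 S=0 W=4
Step 4 [NS]: N:empty,E:wait,S:empty,W:wait | queues: N=0 E=1 S=0 W=4
Step 5 [EW]: N:wait,E:car5-GO,S:wait,W:car2-GO | queues: N=0 E=0 S=0 W=3
Step 6 [EW]: N:wait,E:empty,S:wait,W:car4-GO | queues: N=0 E=0 S=0 W=2
Step 7 [EW]: N:wait,E:empty,S:wait,W:car6-GO | queues: N=0 E=0 S=0 W=1
Step 8 [EW]: N:wait,E:empty,S:wait,W:car7-GO | queues: N=0 E=0 S=0 W=0
Car 1 crosses at step 1

1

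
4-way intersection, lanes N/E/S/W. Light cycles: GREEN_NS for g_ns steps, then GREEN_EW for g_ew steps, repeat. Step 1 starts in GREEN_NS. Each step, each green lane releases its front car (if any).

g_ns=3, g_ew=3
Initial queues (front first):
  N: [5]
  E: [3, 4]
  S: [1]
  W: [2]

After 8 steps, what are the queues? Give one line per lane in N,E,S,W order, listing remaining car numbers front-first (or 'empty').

Step 1 [NS]: N:car5-GO,E:wait,S:car1-GO,W:wait | queues: N=0 E=2 S=0 W=1
Step 2 [NS]: N:empty,E:wait,S:empty,W:wait | queues: N=0 E=2 S=0 W=1
Step 3 [NS]: N:empty,E:wait,S:empty,W:wait | queues: N=0 E=2 S=0 W=1
Step 4 [EW]: N:wait,E:car3-GO,S:wait,W:car2-GO | queues: N=0 E=1 S=0 W=0
Step 5 [EW]: N:wait,E:car4-GO,S:wait,W:empty | queues: N=0 E=0 S=0 W=0

N: empty
E: empty
S: empty
W: empty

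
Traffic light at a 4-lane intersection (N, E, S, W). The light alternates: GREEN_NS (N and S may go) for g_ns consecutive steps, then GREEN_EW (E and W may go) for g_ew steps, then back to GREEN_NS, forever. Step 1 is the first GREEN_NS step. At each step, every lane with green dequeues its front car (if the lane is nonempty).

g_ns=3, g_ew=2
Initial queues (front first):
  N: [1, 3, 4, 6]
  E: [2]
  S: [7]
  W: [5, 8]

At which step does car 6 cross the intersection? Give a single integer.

Step 1 [NS]: N:car1-GO,E:wait,S:car7-GO,W:wait | queues: N=3 E=1 S=0 W=2
Step 2 [NS]: N:car3-GO,E:wait,S:empty,W:wait | queues: N=2 E=1 S=0 W=2
Step 3 [NS]: N:car4-GO,E:wait,S:empty,W:wait | queues: N=1 E=1 S=0 W=2
Step 4 [EW]: N:wait,E:car2-GO,S:wait,W:car5-GO | queues: N=1 E=0 S=0 W=1
Step 5 [EW]: N:wait,E:empty,S:wait,W:car8-GO | queues: N=1 E=0 S=0 W=0
Step 6 [NS]: N:car6-GO,E:wait,S:empty,W:wait | queues: N=0 E=0 S=0 W=0
Car 6 crosses at step 6

6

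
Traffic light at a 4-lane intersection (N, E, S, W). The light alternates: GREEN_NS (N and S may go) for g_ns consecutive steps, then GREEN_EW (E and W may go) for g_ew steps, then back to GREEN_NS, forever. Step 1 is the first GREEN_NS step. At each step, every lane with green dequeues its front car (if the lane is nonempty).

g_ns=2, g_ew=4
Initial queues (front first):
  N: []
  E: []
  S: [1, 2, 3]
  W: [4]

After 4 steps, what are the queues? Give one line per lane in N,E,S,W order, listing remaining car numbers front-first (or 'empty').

Step 1 [NS]: N:empty,E:wait,S:car1-GO,W:wait | queues: N=0 E=0 S=2 W=1
Step 2 [NS]: N:empty,E:wait,S:car2-GO,W:wait | queues: N=0 E=0 S=1 W=1
Step 3 [EW]: N:wait,E:empty,S:wait,W:car4-GO | queues: N=0 E=0 S=1 W=0
Step 4 [EW]: N:wait,E:empty,S:wait,W:empty | queues: N=0 E=0 S=1 W=0

N: empty
E: empty
S: 3
W: empty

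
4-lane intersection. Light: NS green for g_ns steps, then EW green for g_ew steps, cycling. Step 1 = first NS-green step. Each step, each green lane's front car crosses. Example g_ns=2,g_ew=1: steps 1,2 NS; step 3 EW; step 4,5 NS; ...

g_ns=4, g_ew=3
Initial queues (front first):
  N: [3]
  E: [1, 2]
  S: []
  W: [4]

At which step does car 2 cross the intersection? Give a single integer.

Step 1 [NS]: N:car3-GO,E:wait,S:empty,W:wait | queues: N=0 E=2 S=0 W=1
Step 2 [NS]: N:empty,E:wait,S:empty,W:wait | queues: N=0 E=2 S=0 W=1
Step 3 [NS]: N:empty,E:wait,S:empty,W:wait | queues: N=0 E=2 S=0 W=1
Step 4 [NS]: N:empty,E:wait,S:empty,W:wait | queues: N=0 E=2 S=0 W=1
Step 5 [EW]: N:wait,E:car1-GO,S:wait,W:car4-GO | queues: N=0 E=1 S=0 W=0
Step 6 [EW]: N:wait,E:car2-GO,S:wait,W:empty | queues: N=0 E=0 S=0 W=0
Car 2 crosses at step 6

6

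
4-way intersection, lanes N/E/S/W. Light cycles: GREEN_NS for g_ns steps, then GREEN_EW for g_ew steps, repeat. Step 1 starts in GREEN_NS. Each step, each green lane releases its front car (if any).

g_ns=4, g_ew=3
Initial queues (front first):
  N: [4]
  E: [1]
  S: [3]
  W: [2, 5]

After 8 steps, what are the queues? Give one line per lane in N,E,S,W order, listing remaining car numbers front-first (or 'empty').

Step 1 [NS]: N:car4-GO,E:wait,S:car3-GO,W:wait | queues: N=0 E=1 S=0 W=2
Step 2 [NS]: N:empty,E:wait,S:empty,W:wait | queues: N=0 E=1 S=0 W=2
Step 3 [NS]: N:empty,E:wait,S:empty,W:wait | queues: N=0 E=1 S=0 W=2
Step 4 [NS]: N:empty,E:wait,S:empty,W:wait | queues: N=0 E=1 S=0 W=2
Step 5 [EW]: N:wait,E:car1-GO,S:wait,W:car2-GO | queues: N=0 E=0 S=0 W=1
Step 6 [EW]: N:wait,E:empty,S:wait,W:car5-GO | queues: N=0 E=0 S=0 W=0

N: empty
E: empty
S: empty
W: empty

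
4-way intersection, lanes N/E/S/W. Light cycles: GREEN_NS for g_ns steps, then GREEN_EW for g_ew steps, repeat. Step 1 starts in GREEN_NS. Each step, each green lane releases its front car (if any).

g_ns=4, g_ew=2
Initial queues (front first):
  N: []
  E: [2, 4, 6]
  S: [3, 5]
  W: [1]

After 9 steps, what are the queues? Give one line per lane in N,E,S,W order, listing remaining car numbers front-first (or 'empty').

Step 1 [NS]: N:empty,E:wait,S:car3-GO,W:wait | queues: N=0 E=3 S=1 W=1
Step 2 [NS]: N:empty,E:wait,S:car5-GO,W:wait | queues: N=0 E=3 S=0 W=1
Step 3 [NS]: N:empty,E:wait,S:empty,W:wait | queues: N=0 E=3 S=0 W=1
Step 4 [NS]: N:empty,E:wait,S:empty,W:wait | queues: N=0 E=3 S=0 W=1
Step 5 [EW]: N:wait,E:car2-GO,S:wait,W:car1-GO | queues: N=0 E=2 S=0 W=0
Step 6 [EW]: N:wait,E:car4-GO,S:wait,W:empty | queues: N=0 E=1 S=0 W=0
Step 7 [NS]: N:empty,E:wait,S:empty,W:wait | queues: N=0 E=1 S=0 W=0
Step 8 [NS]: N:empty,E:wait,S:empty,W:wait | queues: N=0 E=1 S=0 W=0
Step 9 [NS]: N:empty,E:wait,S:empty,W:wait | queues: N=0 E=1 S=0 W=0

N: empty
E: 6
S: empty
W: empty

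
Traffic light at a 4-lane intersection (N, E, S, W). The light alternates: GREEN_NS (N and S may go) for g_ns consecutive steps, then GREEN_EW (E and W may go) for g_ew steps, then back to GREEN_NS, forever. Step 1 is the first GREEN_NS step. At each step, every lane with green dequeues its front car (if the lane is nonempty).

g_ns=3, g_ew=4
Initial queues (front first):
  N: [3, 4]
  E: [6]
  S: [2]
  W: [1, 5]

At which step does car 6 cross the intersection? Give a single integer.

Step 1 [NS]: N:car3-GO,E:wait,S:car2-GO,W:wait | queues: N=1 E=1 S=0 W=2
Step 2 [NS]: N:car4-GO,E:wait,S:empty,W:wait | queues: N=0 E=1 S=0 W=2
Step 3 [NS]: N:empty,E:wait,S:empty,W:wait | queues: N=0 E=1 S=0 W=2
Step 4 [EW]: N:wait,E:car6-GO,S:wait,W:car1-GO | queues: N=0 E=0 S=0 W=1
Step 5 [EW]: N:wait,E:empty,S:wait,W:car5-GO | queues: N=0 E=0 S=0 W=0
Car 6 crosses at step 4

4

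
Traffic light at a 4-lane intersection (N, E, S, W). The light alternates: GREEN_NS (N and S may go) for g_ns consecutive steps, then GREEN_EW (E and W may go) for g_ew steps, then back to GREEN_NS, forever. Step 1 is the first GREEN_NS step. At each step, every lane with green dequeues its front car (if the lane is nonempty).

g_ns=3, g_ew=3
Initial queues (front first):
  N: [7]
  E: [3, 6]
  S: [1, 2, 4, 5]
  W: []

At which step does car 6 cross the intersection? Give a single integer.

Step 1 [NS]: N:car7-GO,E:wait,S:car1-GO,W:wait | queues: N=0 E=2 S=3 W=0
Step 2 [NS]: N:empty,E:wait,S:car2-GO,W:wait | queues: N=0 E=2 S=2 W=0
Step 3 [NS]: N:empty,E:wait,S:car4-GO,W:wait | queues: N=0 E=2 S=1 W=0
Step 4 [EW]: N:wait,E:car3-GO,S:wait,W:empty | queues: N=0 E=1 S=1 W=0
Step 5 [EW]: N:wait,E:car6-GO,S:wait,W:empty | queues: N=0 E=0 S=1 W=0
Step 6 [EW]: N:wait,E:empty,S:wait,W:empty | queues: N=0 E=0 S=1 W=0
Step 7 [NS]: N:empty,E:wait,S:car5-GO,W:wait | queues: N=0 E=0 S=0 W=0
Car 6 crosses at step 5

5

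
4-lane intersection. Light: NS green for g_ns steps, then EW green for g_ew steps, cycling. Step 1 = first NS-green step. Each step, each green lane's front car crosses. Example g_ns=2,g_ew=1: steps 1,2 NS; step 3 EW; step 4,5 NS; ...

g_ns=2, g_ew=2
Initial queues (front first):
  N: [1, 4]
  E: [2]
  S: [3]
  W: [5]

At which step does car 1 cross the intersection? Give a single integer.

Step 1 [NS]: N:car1-GO,E:wait,S:car3-GO,W:wait | queues: N=1 E=1 S=0 W=1
Step 2 [NS]: N:car4-GO,E:wait,S:empty,W:wait | queues: N=0 E=1 S=0 W=1
Step 3 [EW]: N:wait,E:car2-GO,S:wait,W:car5-GO | queues: N=0 E=0 S=0 W=0
Car 1 crosses at step 1

1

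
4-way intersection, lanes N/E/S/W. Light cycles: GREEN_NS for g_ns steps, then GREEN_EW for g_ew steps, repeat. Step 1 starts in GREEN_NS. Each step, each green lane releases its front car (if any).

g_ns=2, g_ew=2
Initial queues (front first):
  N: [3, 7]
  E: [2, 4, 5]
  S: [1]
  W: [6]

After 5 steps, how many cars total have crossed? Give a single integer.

Step 1 [NS]: N:car3-GO,E:wait,S:car1-GO,W:wait | queues: N=1 E=3 S=0 W=1
Step 2 [NS]: N:car7-GO,E:wait,S:empty,W:wait | queues: N=0 E=3 S=0 W=1
Step 3 [EW]: N:wait,E:car2-GO,S:wait,W:car6-GO | queues: N=0 E=2 S=0 W=0
Step 4 [EW]: N:wait,E:car4-GO,S:wait,W:empty | queues: N=0 E=1 S=0 W=0
Step 5 [NS]: N:empty,E:wait,S:empty,W:wait | queues: N=0 E=1 S=0 W=0
Cars crossed by step 5: 6

Answer: 6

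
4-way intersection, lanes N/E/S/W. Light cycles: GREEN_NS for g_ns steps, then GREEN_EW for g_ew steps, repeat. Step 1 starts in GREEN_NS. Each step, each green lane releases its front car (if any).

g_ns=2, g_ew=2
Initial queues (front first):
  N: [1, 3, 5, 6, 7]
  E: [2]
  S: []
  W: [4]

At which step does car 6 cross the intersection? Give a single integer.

Step 1 [NS]: N:car1-GO,E:wait,S:empty,W:wait | queues: N=4 E=1 S=0 W=1
Step 2 [NS]: N:car3-GO,E:wait,S:empty,W:wait | queues: N=3 E=1 S=0 W=1
Step 3 [EW]: N:wait,E:car2-GO,S:wait,W:car4-GO | queues: N=3 E=0 S=0 W=0
Step 4 [EW]: N:wait,E:empty,S:wait,W:empty | queues: N=3 E=0 S=0 W=0
Step 5 [NS]: N:car5-GO,E:wait,S:empty,W:wait | queues: N=2 E=0 S=0 W=0
Step 6 [NS]: N:car6-GO,E:wait,S:empty,W:wait | queues: N=1 E=0 S=0 W=0
Step 7 [EW]: N:wait,E:empty,S:wait,W:empty | queues: N=1 E=0 S=0 W=0
Step 8 [EW]: N:wait,E:empty,S:wait,W:empty | queues: N=1 E=0 S=0 W=0
Step 9 [NS]: N:car7-GO,E:wait,S:empty,W:wait | queues: N=0 E=0 S=0 W=0
Car 6 crosses at step 6

6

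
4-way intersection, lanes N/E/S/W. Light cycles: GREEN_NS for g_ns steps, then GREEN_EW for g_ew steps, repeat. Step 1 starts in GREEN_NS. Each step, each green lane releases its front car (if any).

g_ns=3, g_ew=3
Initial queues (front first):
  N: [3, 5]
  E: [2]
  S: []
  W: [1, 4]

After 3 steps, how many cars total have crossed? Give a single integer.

Step 1 [NS]: N:car3-GO,E:wait,S:empty,W:wait | queues: N=1 E=1 S=0 W=2
Step 2 [NS]: N:car5-GO,E:wait,S:empty,W:wait | queues: N=0 E=1 S=0 W=2
Step 3 [NS]: N:empty,E:wait,S:empty,W:wait | queues: N=0 E=1 S=0 W=2
Cars crossed by step 3: 2

Answer: 2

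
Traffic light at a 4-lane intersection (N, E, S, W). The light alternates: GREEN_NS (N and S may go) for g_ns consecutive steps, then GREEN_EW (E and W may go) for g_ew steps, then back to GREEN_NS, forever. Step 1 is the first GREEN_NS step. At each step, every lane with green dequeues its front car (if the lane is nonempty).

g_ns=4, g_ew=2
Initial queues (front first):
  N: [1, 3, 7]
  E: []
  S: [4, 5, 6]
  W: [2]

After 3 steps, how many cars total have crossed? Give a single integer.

Answer: 6

Derivation:
Step 1 [NS]: N:car1-GO,E:wait,S:car4-GO,W:wait | queues: N=2 E=0 S=2 W=1
Step 2 [NS]: N:car3-GO,E:wait,S:car5-GO,W:wait | queues: N=1 E=0 S=1 W=1
Step 3 [NS]: N:car7-GO,E:wait,S:car6-GO,W:wait | queues: N=0 E=0 S=0 W=1
Cars crossed by step 3: 6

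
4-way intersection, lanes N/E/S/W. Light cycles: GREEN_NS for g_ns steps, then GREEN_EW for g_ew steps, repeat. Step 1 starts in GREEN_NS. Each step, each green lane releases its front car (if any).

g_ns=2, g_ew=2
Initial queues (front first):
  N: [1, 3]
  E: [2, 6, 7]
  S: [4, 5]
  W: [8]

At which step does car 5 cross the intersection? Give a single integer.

Step 1 [NS]: N:car1-GO,E:wait,S:car4-GO,W:wait | queues: N=1 E=3 S=1 W=1
Step 2 [NS]: N:car3-GO,E:wait,S:car5-GO,W:wait | queues: N=0 E=3 S=0 W=1
Step 3 [EW]: N:wait,E:car2-GO,S:wait,W:car8-GO | queues: N=0 E=2 S=0 W=0
Step 4 [EW]: N:wait,E:car6-GO,S:wait,W:empty | queues: N=0 E=1 S=0 W=0
Step 5 [NS]: N:empty,E:wait,S:empty,W:wait | queues: N=0 E=1 S=0 W=0
Step 6 [NS]: N:empty,E:wait,S:empty,W:wait | queues: N=0 E=1 S=0 W=0
Step 7 [EW]: N:wait,E:car7-GO,S:wait,W:empty | queues: N=0 E=0 S=0 W=0
Car 5 crosses at step 2

2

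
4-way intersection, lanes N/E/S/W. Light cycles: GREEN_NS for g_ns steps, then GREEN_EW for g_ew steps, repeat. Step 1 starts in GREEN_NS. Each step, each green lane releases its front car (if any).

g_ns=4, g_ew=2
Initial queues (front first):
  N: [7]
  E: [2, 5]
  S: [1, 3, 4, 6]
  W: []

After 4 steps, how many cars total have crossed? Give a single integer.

Step 1 [NS]: N:car7-GO,E:wait,S:car1-GO,W:wait | queues: N=0 E=2 S=3 W=0
Step 2 [NS]: N:empty,E:wait,S:car3-GO,W:wait | queues: N=0 E=2 S=2 W=0
Step 3 [NS]: N:empty,E:wait,S:car4-GO,W:wait | queues: N=0 E=2 S=1 W=0
Step 4 [NS]: N:empty,E:wait,S:car6-GO,W:wait | queues: N=0 E=2 S=0 W=0
Cars crossed by step 4: 5

Answer: 5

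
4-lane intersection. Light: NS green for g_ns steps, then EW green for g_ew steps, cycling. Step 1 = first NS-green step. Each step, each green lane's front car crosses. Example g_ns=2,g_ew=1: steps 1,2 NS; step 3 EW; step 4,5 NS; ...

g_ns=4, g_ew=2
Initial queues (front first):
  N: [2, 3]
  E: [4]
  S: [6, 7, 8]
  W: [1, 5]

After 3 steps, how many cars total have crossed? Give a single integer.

Answer: 5

Derivation:
Step 1 [NS]: N:car2-GO,E:wait,S:car6-GO,W:wait | queues: N=1 E=1 S=2 W=2
Step 2 [NS]: N:car3-GO,E:wait,S:car7-GO,W:wait | queues: N=0 E=1 S=1 W=2
Step 3 [NS]: N:empty,E:wait,S:car8-GO,W:wait | queues: N=0 E=1 S=0 W=2
Cars crossed by step 3: 5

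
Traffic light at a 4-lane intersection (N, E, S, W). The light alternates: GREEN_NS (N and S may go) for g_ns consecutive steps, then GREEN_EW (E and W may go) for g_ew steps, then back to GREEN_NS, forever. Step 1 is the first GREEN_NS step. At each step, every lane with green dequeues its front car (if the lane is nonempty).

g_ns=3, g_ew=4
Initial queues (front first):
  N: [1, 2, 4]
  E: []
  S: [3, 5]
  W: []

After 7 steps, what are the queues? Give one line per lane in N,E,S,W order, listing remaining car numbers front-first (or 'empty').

Step 1 [NS]: N:car1-GO,E:wait,S:car3-GO,W:wait | queues: N=2 E=0 S=1 W=0
Step 2 [NS]: N:car2-GO,E:wait,S:car5-GO,W:wait | queues: N=1 E=0 S=0 W=0
Step 3 [NS]: N:car4-GO,E:wait,S:empty,W:wait | queues: N=0 E=0 S=0 W=0

N: empty
E: empty
S: empty
W: empty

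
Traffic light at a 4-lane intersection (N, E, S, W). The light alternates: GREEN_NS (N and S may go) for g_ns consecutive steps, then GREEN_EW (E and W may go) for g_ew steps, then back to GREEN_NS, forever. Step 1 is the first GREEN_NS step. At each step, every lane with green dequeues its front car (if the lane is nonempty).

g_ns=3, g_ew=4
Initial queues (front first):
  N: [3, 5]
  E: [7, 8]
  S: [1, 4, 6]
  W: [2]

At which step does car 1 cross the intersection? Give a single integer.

Step 1 [NS]: N:car3-GO,E:wait,S:car1-GO,W:wait | queues: N=1 E=2 S=2 W=1
Step 2 [NS]: N:car5-GO,E:wait,S:car4-GO,W:wait | queues: N=0 E=2 S=1 W=1
Step 3 [NS]: N:empty,E:wait,S:car6-GO,W:wait | queues: N=0 E=2 S=0 W=1
Step 4 [EW]: N:wait,E:car7-GO,S:wait,W:car2-GO | queues: N=0 E=1 S=0 W=0
Step 5 [EW]: N:wait,E:car8-GO,S:wait,W:empty | queues: N=0 E=0 S=0 W=0
Car 1 crosses at step 1

1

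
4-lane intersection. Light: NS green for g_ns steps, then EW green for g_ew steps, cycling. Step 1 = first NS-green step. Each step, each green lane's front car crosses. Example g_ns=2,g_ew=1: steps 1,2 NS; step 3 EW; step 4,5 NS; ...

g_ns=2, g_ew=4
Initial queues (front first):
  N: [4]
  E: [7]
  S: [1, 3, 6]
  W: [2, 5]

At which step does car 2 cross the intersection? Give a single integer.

Step 1 [NS]: N:car4-GO,E:wait,S:car1-GO,W:wait | queues: N=0 E=1 S=2 W=2
Step 2 [NS]: N:empty,E:wait,S:car3-GO,W:wait | queues: N=0 E=1 S=1 W=2
Step 3 [EW]: N:wait,E:car7-GO,S:wait,W:car2-GO | queues: N=0 E=0 S=1 W=1
Step 4 [EW]: N:wait,E:empty,S:wait,W:car5-GO | queues: N=0 E=0 S=1 W=0
Step 5 [EW]: N:wait,E:empty,S:wait,W:empty | queues: N=0 E=0 S=1 W=0
Step 6 [EW]: N:wait,E:empty,S:wait,W:empty | queues: N=0 E=0 S=1 W=0
Step 7 [NS]: N:empty,E:wait,S:car6-GO,W:wait | queues: N=0 E=0 S=0 W=0
Car 2 crosses at step 3

3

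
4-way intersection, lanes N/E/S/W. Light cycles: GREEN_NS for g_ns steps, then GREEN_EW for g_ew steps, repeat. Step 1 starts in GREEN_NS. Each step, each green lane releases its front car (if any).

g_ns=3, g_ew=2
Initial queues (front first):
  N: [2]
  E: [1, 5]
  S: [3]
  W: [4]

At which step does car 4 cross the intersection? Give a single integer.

Step 1 [NS]: N:car2-GO,E:wait,S:car3-GO,W:wait | queues: N=0 E=2 S=0 W=1
Step 2 [NS]: N:empty,E:wait,S:empty,W:wait | queues: N=0 E=2 S=0 W=1
Step 3 [NS]: N:empty,E:wait,S:empty,W:wait | queues: N=0 E=2 S=0 W=1
Step 4 [EW]: N:wait,E:car1-GO,S:wait,W:car4-GO | queues: N=0 E=1 S=0 W=0
Step 5 [EW]: N:wait,E:car5-GO,S:wait,W:empty | queues: N=0 E=0 S=0 W=0
Car 4 crosses at step 4

4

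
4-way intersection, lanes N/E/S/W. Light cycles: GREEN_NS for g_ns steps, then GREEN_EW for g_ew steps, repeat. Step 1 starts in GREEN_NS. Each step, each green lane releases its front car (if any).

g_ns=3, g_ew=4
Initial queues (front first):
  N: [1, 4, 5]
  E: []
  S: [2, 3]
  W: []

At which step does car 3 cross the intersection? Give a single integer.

Step 1 [NS]: N:car1-GO,E:wait,S:car2-GO,W:wait | queues: N=2 E=0 S=1 W=0
Step 2 [NS]: N:car4-GO,E:wait,S:car3-GO,W:wait | queues: N=1 E=0 S=0 W=0
Step 3 [NS]: N:car5-GO,E:wait,S:empty,W:wait | queues: N=0 E=0 S=0 W=0
Car 3 crosses at step 2

2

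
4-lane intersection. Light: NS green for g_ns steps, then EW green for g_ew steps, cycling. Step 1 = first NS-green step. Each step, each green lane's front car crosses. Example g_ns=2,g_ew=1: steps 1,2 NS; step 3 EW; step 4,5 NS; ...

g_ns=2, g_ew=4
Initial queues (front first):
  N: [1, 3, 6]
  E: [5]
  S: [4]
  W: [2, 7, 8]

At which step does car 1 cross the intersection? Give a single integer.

Step 1 [NS]: N:car1-GO,E:wait,S:car4-GO,W:wait | queues: N=2 E=1 S=0 W=3
Step 2 [NS]: N:car3-GO,E:wait,S:empty,W:wait | queues: N=1 E=1 S=0 W=3
Step 3 [EW]: N:wait,E:car5-GO,S:wait,W:car2-GO | queues: N=1 E=0 S=0 W=2
Step 4 [EW]: N:wait,E:empty,S:wait,W:car7-GO | queues: N=1 E=0 S=0 W=1
Step 5 [EW]: N:wait,E:empty,S:wait,W:car8-GO | queues: N=1 E=0 S=0 W=0
Step 6 [EW]: N:wait,E:empty,S:wait,W:empty | queues: N=1 E=0 S=0 W=0
Step 7 [NS]: N:car6-GO,E:wait,S:empty,W:wait | queues: N=0 E=0 S=0 W=0
Car 1 crosses at step 1

1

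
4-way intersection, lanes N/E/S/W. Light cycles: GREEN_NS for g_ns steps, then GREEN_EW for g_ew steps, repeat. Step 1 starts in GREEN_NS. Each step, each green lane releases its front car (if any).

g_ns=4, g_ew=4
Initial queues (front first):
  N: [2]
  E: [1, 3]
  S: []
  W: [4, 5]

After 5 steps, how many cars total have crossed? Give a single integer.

Answer: 3

Derivation:
Step 1 [NS]: N:car2-GO,E:wait,S:empty,W:wait | queues: N=0 E=2 S=0 W=2
Step 2 [NS]: N:empty,E:wait,S:empty,W:wait | queues: N=0 E=2 S=0 W=2
Step 3 [NS]: N:empty,E:wait,S:empty,W:wait | queues: N=0 E=2 S=0 W=2
Step 4 [NS]: N:empty,E:wait,S:empty,W:wait | queues: N=0 E=2 S=0 W=2
Step 5 [EW]: N:wait,E:car1-GO,S:wait,W:car4-GO | queues: N=0 E=1 S=0 W=1
Cars crossed by step 5: 3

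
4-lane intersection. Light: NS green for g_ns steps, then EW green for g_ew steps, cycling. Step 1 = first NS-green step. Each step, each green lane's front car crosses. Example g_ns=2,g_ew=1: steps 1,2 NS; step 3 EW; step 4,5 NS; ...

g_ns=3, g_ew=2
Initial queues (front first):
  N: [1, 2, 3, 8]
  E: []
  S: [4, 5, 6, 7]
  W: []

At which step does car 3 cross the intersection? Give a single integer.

Step 1 [NS]: N:car1-GO,E:wait,S:car4-GO,W:wait | queues: N=3 E=0 S=3 W=0
Step 2 [NS]: N:car2-GO,E:wait,S:car5-GO,W:wait | queues: N=2 E=0 S=2 W=0
Step 3 [NS]: N:car3-GO,E:wait,S:car6-GO,W:wait | queues: N=1 E=0 S=1 W=0
Step 4 [EW]: N:wait,E:empty,S:wait,W:empty | queues: N=1 E=0 S=1 W=0
Step 5 [EW]: N:wait,E:empty,S:wait,W:empty | queues: N=1 E=0 S=1 W=0
Step 6 [NS]: N:car8-GO,E:wait,S:car7-GO,W:wait | queues: N=0 E=0 S=0 W=0
Car 3 crosses at step 3

3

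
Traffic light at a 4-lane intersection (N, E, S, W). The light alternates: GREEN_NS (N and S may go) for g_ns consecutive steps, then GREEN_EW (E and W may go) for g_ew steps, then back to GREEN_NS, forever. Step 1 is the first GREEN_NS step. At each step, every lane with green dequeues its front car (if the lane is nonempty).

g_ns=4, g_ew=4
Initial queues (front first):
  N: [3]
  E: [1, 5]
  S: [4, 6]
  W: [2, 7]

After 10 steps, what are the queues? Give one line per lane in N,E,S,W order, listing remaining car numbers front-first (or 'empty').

Step 1 [NS]: N:car3-GO,E:wait,S:car4-GO,W:wait | queues: N=0 E=2 S=1 W=2
Step 2 [NS]: N:empty,E:wait,S:car6-GO,W:wait | queues: N=0 E=2 S=0 W=2
Step 3 [NS]: N:empty,E:wait,S:empty,W:wait | queues: N=0 E=2 S=0 W=2
Step 4 [NS]: N:empty,E:wait,S:empty,W:wait | queues: N=0 E=2 S=0 W=2
Step 5 [EW]: N:wait,E:car1-GO,S:wait,W:car2-GO | queues: N=0 E=1 S=0 W=1
Step 6 [EW]: N:wait,E:car5-GO,S:wait,W:car7-GO | queues: N=0 E=0 S=0 W=0

N: empty
E: empty
S: empty
W: empty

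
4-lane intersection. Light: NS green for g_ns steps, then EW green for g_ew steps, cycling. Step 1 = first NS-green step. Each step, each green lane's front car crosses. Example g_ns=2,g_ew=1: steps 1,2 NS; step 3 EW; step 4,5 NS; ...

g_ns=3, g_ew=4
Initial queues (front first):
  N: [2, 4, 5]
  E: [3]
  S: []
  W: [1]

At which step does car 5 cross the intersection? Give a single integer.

Step 1 [NS]: N:car2-GO,E:wait,S:empty,W:wait | queues: N=2 E=1 S=0 W=1
Step 2 [NS]: N:car4-GO,E:wait,S:empty,W:wait | queues: N=1 E=1 S=0 W=1
Step 3 [NS]: N:car5-GO,E:wait,S:empty,W:wait | queues: N=0 E=1 S=0 W=1
Step 4 [EW]: N:wait,E:car3-GO,S:wait,W:car1-GO | queues: N=0 E=0 S=0 W=0
Car 5 crosses at step 3

3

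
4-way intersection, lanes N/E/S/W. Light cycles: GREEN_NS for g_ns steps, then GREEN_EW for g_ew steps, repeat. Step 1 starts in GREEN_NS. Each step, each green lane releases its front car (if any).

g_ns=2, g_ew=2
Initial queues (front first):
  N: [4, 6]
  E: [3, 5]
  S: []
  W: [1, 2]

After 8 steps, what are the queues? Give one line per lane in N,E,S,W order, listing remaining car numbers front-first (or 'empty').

Step 1 [NS]: N:car4-GO,E:wait,S:empty,W:wait | queues: N=1 E=2 S=0 W=2
Step 2 [NS]: N:car6-GO,E:wait,S:empty,W:wait | queues: N=0 E=2 S=0 W=2
Step 3 [EW]: N:wait,E:car3-GO,S:wait,W:car1-GO | queues: N=0 E=1 S=0 W=1
Step 4 [EW]: N:wait,E:car5-GO,S:wait,W:car2-GO | queues: N=0 E=0 S=0 W=0

N: empty
E: empty
S: empty
W: empty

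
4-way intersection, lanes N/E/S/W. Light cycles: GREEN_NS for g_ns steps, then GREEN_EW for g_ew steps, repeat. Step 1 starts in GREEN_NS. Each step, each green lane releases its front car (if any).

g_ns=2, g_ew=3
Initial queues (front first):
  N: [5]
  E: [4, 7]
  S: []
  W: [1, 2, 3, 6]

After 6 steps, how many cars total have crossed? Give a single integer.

Answer: 6

Derivation:
Step 1 [NS]: N:car5-GO,E:wait,S:empty,W:wait | queues: N=0 E=2 S=0 W=4
Step 2 [NS]: N:empty,E:wait,S:empty,W:wait | queues: N=0 E=2 S=0 W=4
Step 3 [EW]: N:wait,E:car4-GO,S:wait,W:car1-GO | queues: N=0 E=1 S=0 W=3
Step 4 [EW]: N:wait,E:car7-GO,S:wait,W:car2-GO | queues: N=0 E=0 S=0 W=2
Step 5 [EW]: N:wait,E:empty,S:wait,W:car3-GO | queues: N=0 E=0 S=0 W=1
Step 6 [NS]: N:empty,E:wait,S:empty,W:wait | queues: N=0 E=0 S=0 W=1
Cars crossed by step 6: 6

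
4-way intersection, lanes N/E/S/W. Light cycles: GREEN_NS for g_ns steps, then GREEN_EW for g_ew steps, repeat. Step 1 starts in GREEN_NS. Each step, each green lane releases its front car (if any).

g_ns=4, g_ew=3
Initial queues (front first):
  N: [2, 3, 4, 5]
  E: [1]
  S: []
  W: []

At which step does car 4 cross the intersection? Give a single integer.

Step 1 [NS]: N:car2-GO,E:wait,S:empty,W:wait | queues: N=3 E=1 S=0 W=0
Step 2 [NS]: N:car3-GO,E:wait,S:empty,W:wait | queues: N=2 E=1 S=0 W=0
Step 3 [NS]: N:car4-GO,E:wait,S:empty,W:wait | queues: N=1 E=1 S=0 W=0
Step 4 [NS]: N:car5-GO,E:wait,S:empty,W:wait | queues: N=0 E=1 S=0 W=0
Step 5 [EW]: N:wait,E:car1-GO,S:wait,W:empty | queues: N=0 E=0 S=0 W=0
Car 4 crosses at step 3

3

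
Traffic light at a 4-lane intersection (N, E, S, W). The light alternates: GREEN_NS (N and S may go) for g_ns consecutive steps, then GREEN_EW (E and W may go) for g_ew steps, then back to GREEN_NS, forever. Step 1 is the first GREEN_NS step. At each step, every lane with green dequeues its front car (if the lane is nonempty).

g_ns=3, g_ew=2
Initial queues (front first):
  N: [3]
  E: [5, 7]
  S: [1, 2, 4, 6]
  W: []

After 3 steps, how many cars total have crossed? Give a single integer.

Answer: 4

Derivation:
Step 1 [NS]: N:car3-GO,E:wait,S:car1-GO,W:wait | queues: N=0 E=2 S=3 W=0
Step 2 [NS]: N:empty,E:wait,S:car2-GO,W:wait | queues: N=0 E=2 S=2 W=0
Step 3 [NS]: N:empty,E:wait,S:car4-GO,W:wait | queues: N=0 E=2 S=1 W=0
Cars crossed by step 3: 4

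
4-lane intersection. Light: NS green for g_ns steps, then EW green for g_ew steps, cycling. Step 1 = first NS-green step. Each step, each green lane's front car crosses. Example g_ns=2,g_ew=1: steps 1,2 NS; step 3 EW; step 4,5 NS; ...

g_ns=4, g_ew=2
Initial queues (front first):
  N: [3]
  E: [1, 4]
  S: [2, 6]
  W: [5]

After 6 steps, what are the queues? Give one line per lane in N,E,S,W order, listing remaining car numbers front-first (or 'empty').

Step 1 [NS]: N:car3-GO,E:wait,S:car2-GO,W:wait | queues: N=0 E=2 S=1 W=1
Step 2 [NS]: N:empty,E:wait,S:car6-GO,W:wait | queues: N=0 E=2 S=0 W=1
Step 3 [NS]: N:empty,E:wait,S:empty,W:wait | queues: N=0 E=2 S=0 W=1
Step 4 [NS]: N:empty,E:wait,S:empty,W:wait | queues: N=0 E=2 S=0 W=1
Step 5 [EW]: N:wait,E:car1-GO,S:wait,W:car5-GO | queues: N=0 E=1 S=0 W=0
Step 6 [EW]: N:wait,E:car4-GO,S:wait,W:empty | queues: N=0 E=0 S=0 W=0

N: empty
E: empty
S: empty
W: empty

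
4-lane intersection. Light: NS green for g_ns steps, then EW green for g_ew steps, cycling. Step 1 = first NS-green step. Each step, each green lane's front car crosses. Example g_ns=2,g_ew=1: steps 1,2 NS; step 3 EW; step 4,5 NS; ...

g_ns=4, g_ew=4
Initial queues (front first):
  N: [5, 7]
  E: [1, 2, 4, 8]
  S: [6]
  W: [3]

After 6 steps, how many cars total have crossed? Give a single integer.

Answer: 6

Derivation:
Step 1 [NS]: N:car5-GO,E:wait,S:car6-GO,W:wait | queues: N=1 E=4 S=0 W=1
Step 2 [NS]: N:car7-GO,E:wait,S:empty,W:wait | queues: N=0 E=4 S=0 W=1
Step 3 [NS]: N:empty,E:wait,S:empty,W:wait | queues: N=0 E=4 S=0 W=1
Step 4 [NS]: N:empty,E:wait,S:empty,W:wait | queues: N=0 E=4 S=0 W=1
Step 5 [EW]: N:wait,E:car1-GO,S:wait,W:car3-GO | queues: N=0 E=3 S=0 W=0
Step 6 [EW]: N:wait,E:car2-GO,S:wait,W:empty | queues: N=0 E=2 S=0 W=0
Cars crossed by step 6: 6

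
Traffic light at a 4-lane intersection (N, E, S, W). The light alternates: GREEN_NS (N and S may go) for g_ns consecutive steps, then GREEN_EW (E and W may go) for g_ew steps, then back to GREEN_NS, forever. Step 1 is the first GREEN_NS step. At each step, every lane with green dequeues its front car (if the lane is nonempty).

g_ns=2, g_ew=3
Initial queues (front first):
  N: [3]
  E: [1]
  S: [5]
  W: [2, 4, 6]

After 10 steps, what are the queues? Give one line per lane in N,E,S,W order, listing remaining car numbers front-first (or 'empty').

Step 1 [NS]: N:car3-GO,E:wait,S:car5-GO,W:wait | queues: N=0 E=1 S=0 W=3
Step 2 [NS]: N:empty,E:wait,S:empty,W:wait | queues: N=0 E=1 S=0 W=3
Step 3 [EW]: N:wait,E:car1-GO,S:wait,W:car2-GO | queues: N=0 E=0 S=0 W=2
Step 4 [EW]: N:wait,E:empty,S:wait,W:car4-GO | queues: N=0 E=0 S=0 W=1
Step 5 [EW]: N:wait,E:empty,S:wait,W:car6-GO | queues: N=0 E=0 S=0 W=0

N: empty
E: empty
S: empty
W: empty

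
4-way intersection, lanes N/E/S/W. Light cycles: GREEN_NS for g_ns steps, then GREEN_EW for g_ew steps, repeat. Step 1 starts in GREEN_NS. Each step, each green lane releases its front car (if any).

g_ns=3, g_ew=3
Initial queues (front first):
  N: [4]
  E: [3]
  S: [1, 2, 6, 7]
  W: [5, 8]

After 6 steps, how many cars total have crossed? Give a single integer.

Step 1 [NS]: N:car4-GO,E:wait,S:car1-GO,W:wait | queues: N=0 E=1 S=3 W=2
Step 2 [NS]: N:empty,E:wait,S:car2-GO,W:wait | queues: N=0 E=1 S=2 W=2
Step 3 [NS]: N:empty,E:wait,S:car6-GO,W:wait | queues: N=0 E=1 S=1 W=2
Step 4 [EW]: N:wait,E:car3-GO,S:wait,W:car5-GO | queues: N=0 E=0 S=1 W=1
Step 5 [EW]: N:wait,E:empty,S:wait,W:car8-GO | queues: N=0 E=0 S=1 W=0
Step 6 [EW]: N:wait,E:empty,S:wait,W:empty | queues: N=0 E=0 S=1 W=0
Cars crossed by step 6: 7

Answer: 7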